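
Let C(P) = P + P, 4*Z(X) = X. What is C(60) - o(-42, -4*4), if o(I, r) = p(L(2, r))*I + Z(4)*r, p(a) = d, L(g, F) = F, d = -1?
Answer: 94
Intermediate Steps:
Z(X) = X/4
C(P) = 2*P
p(a) = -1
o(I, r) = r - I (o(I, r) = -I + ((1/4)*4)*r = -I + 1*r = -I + r = r - I)
C(60) - o(-42, -4*4) = 2*60 - (-4*4 - 1*(-42)) = 120 - (-16 + 42) = 120 - 1*26 = 120 - 26 = 94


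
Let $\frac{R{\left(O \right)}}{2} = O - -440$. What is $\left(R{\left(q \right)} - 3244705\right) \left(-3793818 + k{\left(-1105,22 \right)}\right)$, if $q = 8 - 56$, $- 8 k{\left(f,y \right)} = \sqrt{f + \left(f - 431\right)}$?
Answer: $12306845880378 + \frac{3243921 i \sqrt{2641}}{8} \approx 1.2307 \cdot 10^{13} + 2.0838 \cdot 10^{7} i$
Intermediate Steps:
$k{\left(f,y \right)} = - \frac{\sqrt{-431 + 2 f}}{8}$ ($k{\left(f,y \right)} = - \frac{\sqrt{f + \left(f - 431\right)}}{8} = - \frac{\sqrt{f + \left(-431 + f\right)}}{8} = - \frac{\sqrt{-431 + 2 f}}{8}$)
$q = -48$ ($q = 8 - 56 = -48$)
$R{\left(O \right)} = 880 + 2 O$ ($R{\left(O \right)} = 2 \left(O - -440\right) = 2 \left(O + 440\right) = 2 \left(440 + O\right) = 880 + 2 O$)
$\left(R{\left(q \right)} - 3244705\right) \left(-3793818 + k{\left(-1105,22 \right)}\right) = \left(\left(880 + 2 \left(-48\right)\right) - 3244705\right) \left(-3793818 - \frac{\sqrt{-431 + 2 \left(-1105\right)}}{8}\right) = \left(\left(880 - 96\right) - 3244705\right) \left(-3793818 - \frac{\sqrt{-431 - 2210}}{8}\right) = \left(784 - 3244705\right) \left(-3793818 - \frac{\sqrt{-2641}}{8}\right) = - 3243921 \left(-3793818 - \frac{i \sqrt{2641}}{8}\right) = 12306845880378 + \frac{3243921 i \sqrt{2641}}{8}$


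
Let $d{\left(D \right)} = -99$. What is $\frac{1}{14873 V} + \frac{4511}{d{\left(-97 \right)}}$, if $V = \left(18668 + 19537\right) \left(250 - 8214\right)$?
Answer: $- \frac{206199527518141}{4525327693260} \approx -45.566$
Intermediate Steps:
$V = -304264620$ ($V = 38205 \left(-7964\right) = -304264620$)
$\frac{1}{14873 V} + \frac{4511}{d{\left(-97 \right)}} = \frac{1}{14873 \left(-304264620\right)} + \frac{4511}{-99} = \frac{1}{14873} \left(- \frac{1}{304264620}\right) + 4511 \left(- \frac{1}{99}\right) = - \frac{1}{4525327693260} - \frac{4511}{99} = - \frac{206199527518141}{4525327693260}$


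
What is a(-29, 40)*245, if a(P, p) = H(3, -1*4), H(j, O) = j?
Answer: 735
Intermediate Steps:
a(P, p) = 3
a(-29, 40)*245 = 3*245 = 735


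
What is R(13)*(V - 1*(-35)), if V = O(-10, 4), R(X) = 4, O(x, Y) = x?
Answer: 100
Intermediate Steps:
V = -10
R(13)*(V - 1*(-35)) = 4*(-10 - 1*(-35)) = 4*(-10 + 35) = 4*25 = 100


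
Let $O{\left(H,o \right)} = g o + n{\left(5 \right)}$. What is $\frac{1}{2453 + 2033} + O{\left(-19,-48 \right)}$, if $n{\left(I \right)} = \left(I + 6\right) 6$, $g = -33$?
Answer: $\frac{7401901}{4486} \approx 1650.0$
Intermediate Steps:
$n{\left(I \right)} = 36 + 6 I$ ($n{\left(I \right)} = \left(6 + I\right) 6 = 36 + 6 I$)
$O{\left(H,o \right)} = 66 - 33 o$ ($O{\left(H,o \right)} = - 33 o + \left(36 + 6 \cdot 5\right) = - 33 o + \left(36 + 30\right) = - 33 o + 66 = 66 - 33 o$)
$\frac{1}{2453 + 2033} + O{\left(-19,-48 \right)} = \frac{1}{2453 + 2033} + \left(66 - -1584\right) = \frac{1}{4486} + \left(66 + 1584\right) = \frac{1}{4486} + 1650 = \frac{7401901}{4486}$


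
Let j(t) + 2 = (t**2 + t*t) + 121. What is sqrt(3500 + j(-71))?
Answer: sqrt(13701) ≈ 117.05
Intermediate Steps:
j(t) = 119 + 2*t**2 (j(t) = -2 + ((t**2 + t*t) + 121) = -2 + ((t**2 + t**2) + 121) = -2 + (2*t**2 + 121) = -2 + (121 + 2*t**2) = 119 + 2*t**2)
sqrt(3500 + j(-71)) = sqrt(3500 + (119 + 2*(-71)**2)) = sqrt(3500 + (119 + 2*5041)) = sqrt(3500 + (119 + 10082)) = sqrt(3500 + 10201) = sqrt(13701)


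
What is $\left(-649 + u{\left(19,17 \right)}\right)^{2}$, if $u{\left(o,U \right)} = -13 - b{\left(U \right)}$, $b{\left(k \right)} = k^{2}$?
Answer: $904401$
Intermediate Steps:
$u{\left(o,U \right)} = -13 - U^{2}$
$\left(-649 + u{\left(19,17 \right)}\right)^{2} = \left(-649 - 302\right)^{2} = \left(-951\right)^{2} = 904401$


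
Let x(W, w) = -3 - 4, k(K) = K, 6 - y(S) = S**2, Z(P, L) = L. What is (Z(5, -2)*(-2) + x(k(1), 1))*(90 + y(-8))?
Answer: -96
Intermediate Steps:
y(S) = 6 - S**2
x(W, w) = -7
(Z(5, -2)*(-2) + x(k(1), 1))*(90 + y(-8)) = (-2*(-2) - 7)*(90 + (6 - 1*(-8)**2)) = (4 - 7)*(90 + (6 - 1*64)) = -3*(90 + (6 - 64)) = -3*(90 - 58) = -3*32 = -96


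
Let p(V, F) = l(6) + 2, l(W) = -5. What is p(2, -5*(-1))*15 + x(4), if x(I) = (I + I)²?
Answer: 19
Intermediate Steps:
x(I) = 4*I² (x(I) = (2*I)² = 4*I²)
p(V, F) = -3 (p(V, F) = -5 + 2 = -3)
p(2, -5*(-1))*15 + x(4) = -3*15 + 4*4² = -45 + 4*16 = -45 + 64 = 19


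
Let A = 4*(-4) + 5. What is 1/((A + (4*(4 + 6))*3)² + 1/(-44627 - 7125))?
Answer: 51752/614865511 ≈ 8.4168e-5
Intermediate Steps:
A = -11 (A = -16 + 5 = -11)
1/((A + (4*(4 + 6))*3)² + 1/(-44627 - 7125)) = 1/((-11 + (4*(4 + 6))*3)² + 1/(-44627 - 7125)) = 1/((-11 + (4*10)*3)² + 1/(-51752)) = 1/((-11 + 40*3)² - 1/51752) = 1/((-11 + 120)² - 1/51752) = 1/(109² - 1/51752) = 1/(11881 - 1/51752) = 1/(614865511/51752) = 51752/614865511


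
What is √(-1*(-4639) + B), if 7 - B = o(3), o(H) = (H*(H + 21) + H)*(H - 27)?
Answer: √6446 ≈ 80.287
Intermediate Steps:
o(H) = (-27 + H)*(H + H*(21 + H)) (o(H) = (H*(21 + H) + H)*(-27 + H) = (H + H*(21 + H))*(-27 + H) = (-27 + H)*(H + H*(21 + H)))
B = 1807 (B = 7 - 3*(-594 + 3² - 5*3) = 7 - 3*(-594 + 9 - 15) = 7 - 3*(-600) = 7 - 1*(-1800) = 7 + 1800 = 1807)
√(-1*(-4639) + B) = √(-1*(-4639) + 1807) = √(4639 + 1807) = √6446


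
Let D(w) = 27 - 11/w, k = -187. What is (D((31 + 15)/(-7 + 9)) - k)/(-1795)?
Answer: -4911/41285 ≈ -0.11895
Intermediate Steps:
D(w) = 27 - 11/w
(D((31 + 15)/(-7 + 9)) - k)/(-1795) = ((27 - 11*(-7 + 9)/(31 + 15)) - 1*(-187))/(-1795) = ((27 - 11/(46/2)) + 187)*(-1/1795) = ((27 - 11/(46*(½))) + 187)*(-1/1795) = ((27 - 11/23) + 187)*(-1/1795) = (610/23 + 187)*(-1/1795) = (4911/23)*(-1/1795) = -4911/41285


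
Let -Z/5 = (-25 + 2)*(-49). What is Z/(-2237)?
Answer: 5635/2237 ≈ 2.5190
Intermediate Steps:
Z = -5635 (Z = -5*(-25 + 2)*(-49) = -(-115)*(-49) = -5*1127 = -5635)
Z/(-2237) = -5635/(-2237) = -5635*(-1/2237) = 5635/2237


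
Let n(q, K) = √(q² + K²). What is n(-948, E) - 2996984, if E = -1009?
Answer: -2996984 + √1916785 ≈ -2.9956e+6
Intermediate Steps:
n(q, K) = √(K² + q²)
n(-948, E) - 2996984 = √((-1009)² + (-948)²) - 2996984 = √(1018081 + 898704) - 2996984 = √1916785 - 2996984 = -2996984 + √1916785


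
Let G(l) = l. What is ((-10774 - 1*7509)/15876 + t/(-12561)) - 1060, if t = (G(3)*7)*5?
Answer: -70538287301/66472812 ≈ -1061.2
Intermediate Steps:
t = 105 (t = (3*7)*5 = 21*5 = 105)
((-10774 - 1*7509)/15876 + t/(-12561)) - 1060 = ((-10774 - 1*7509)/15876 + 105/(-12561)) - 1060 = ((-10774 - 7509)*(1/15876) + 105*(-1/12561)) - 1060 = (-18283*1/15876 - 35/4187) - 1060 = (-18283/15876 - 35/4187) - 1060 = -77106581/66472812 - 1060 = -70538287301/66472812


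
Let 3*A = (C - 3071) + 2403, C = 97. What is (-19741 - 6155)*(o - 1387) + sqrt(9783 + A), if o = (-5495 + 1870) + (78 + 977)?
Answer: 102470472 + sqrt(86334)/3 ≈ 1.0247e+8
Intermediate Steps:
A = -571/3 (A = ((97 - 3071) + 2403)/3 = (-2974 + 2403)/3 = (1/3)*(-571) = -571/3 ≈ -190.33)
o = -2570 (o = -3625 + 1055 = -2570)
(-19741 - 6155)*(o - 1387) + sqrt(9783 + A) = (-19741 - 6155)*(-2570 - 1387) + sqrt(9783 - 571/3) = -25896*(-3957) + sqrt(28778/3) = 102470472 + sqrt(86334)/3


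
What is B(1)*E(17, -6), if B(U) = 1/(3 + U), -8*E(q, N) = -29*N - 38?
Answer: -17/4 ≈ -4.2500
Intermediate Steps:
E(q, N) = 19/4 + 29*N/8 (E(q, N) = -(-29*N - 38)/8 = -(-38 - 29*N)/8 = 19/4 + 29*N/8)
B(1)*E(17, -6) = (19/4 + (29/8)*(-6))/(3 + 1) = (19/4 - 87/4)/4 = (1/4)*(-17) = -17/4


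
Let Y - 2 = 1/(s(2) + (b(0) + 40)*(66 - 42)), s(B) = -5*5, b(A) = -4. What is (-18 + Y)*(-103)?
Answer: 1382569/839 ≈ 1647.9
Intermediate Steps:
s(B) = -25
Y = 1679/839 (Y = 2 + 1/(-25 + (-4 + 40)*(66 - 42)) = 2 + 1/(-25 + 36*24) = 2 + 1/(-25 + 864) = 2 + 1/839 = 1679/839 ≈ 2.0012)
(-18 + Y)*(-103) = (-18 + 1679/839)*(-103) = -13423/839*(-103) = 1382569/839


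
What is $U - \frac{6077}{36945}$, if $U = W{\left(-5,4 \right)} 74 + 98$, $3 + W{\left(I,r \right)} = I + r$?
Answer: $- \frac{7321187}{36945} \approx -198.16$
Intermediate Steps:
$W{\left(I,r \right)} = -3 + I + r$ ($W{\left(I,r \right)} = -3 + \left(I + r\right) = -3 + I + r$)
$U = -198$ ($U = \left(-3 - 5 + 4\right) 74 + 98 = \left(-4\right) 74 + 98 = -296 + 98 = -198$)
$U - \frac{6077}{36945} = -198 - \frac{6077}{36945} = - \frac{7321187}{36945}$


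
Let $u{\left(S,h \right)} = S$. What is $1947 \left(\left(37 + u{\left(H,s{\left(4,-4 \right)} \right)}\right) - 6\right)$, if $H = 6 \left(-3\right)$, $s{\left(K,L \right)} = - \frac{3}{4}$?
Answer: $25311$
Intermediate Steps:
$s{\left(K,L \right)} = - \frac{3}{4}$ ($s{\left(K,L \right)} = \left(-3\right) \frac{1}{4} = - \frac{3}{4}$)
$H = -18$
$1947 \left(\left(37 + u{\left(H,s{\left(4,-4 \right)} \right)}\right) - 6\right) = 1947 \left(\left(37 - 18\right) - 6\right) = 1947 \left(19 - 6\right) = 1947 \cdot 13 = 25311$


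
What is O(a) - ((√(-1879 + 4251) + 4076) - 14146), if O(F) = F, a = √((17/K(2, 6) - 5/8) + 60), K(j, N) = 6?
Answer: 10070 - 2*√593 + √8958/12 ≈ 10029.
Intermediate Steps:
a = √8958/12 (a = √((17/6 - 5/8) + 60) = √(53/24 + 60) = √(1493/24) = √8958/12 ≈ 7.8872)
O(a) - ((√(-1879 + 4251) + 4076) - 14146) = √8958/12 - ((√(-1879 + 4251) + 4076) - 14146) = √8958/12 - ((√2372 + 4076) - 14146) = √8958/12 - ((2*√593 + 4076) - 14146) = √8958/12 - ((4076 + 2*√593) - 14146) = √8958/12 - (-10070 + 2*√593) = √8958/12 + (10070 - 2*√593) = 10070 - 2*√593 + √8958/12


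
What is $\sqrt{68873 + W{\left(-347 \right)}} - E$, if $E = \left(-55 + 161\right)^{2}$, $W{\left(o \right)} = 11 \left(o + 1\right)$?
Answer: $-11236 + 23 \sqrt{123} \approx -10981.0$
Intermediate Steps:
$W{\left(o \right)} = 11 + 11 o$ ($W{\left(o \right)} = 11 \left(1 + o\right) = 11 + 11 o$)
$E = 11236$ ($E = 106^{2} = 11236$)
$\sqrt{68873 + W{\left(-347 \right)}} - E = \sqrt{68873 + \left(11 + 11 \left(-347\right)\right)} - 11236 = \sqrt{68873 + \left(11 - 3817\right)} - 11236 = \sqrt{68873 - 3806} - 11236 = \sqrt{65067} - 11236 = 23 \sqrt{123} - 11236 = -11236 + 23 \sqrt{123}$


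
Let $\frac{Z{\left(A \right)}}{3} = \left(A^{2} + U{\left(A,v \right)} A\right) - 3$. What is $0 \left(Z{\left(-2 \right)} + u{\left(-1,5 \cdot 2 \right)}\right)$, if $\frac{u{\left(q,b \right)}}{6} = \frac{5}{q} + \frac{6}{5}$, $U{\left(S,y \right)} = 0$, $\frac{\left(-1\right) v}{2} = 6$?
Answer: $0$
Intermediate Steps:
$v = -12$ ($v = \left(-2\right) 6 = -12$)
$Z{\left(A \right)} = -9 + 3 A^{2}$ ($Z{\left(A \right)} = 3 \left(\left(A^{2} + 0 A\right) - 3\right) = 3 \left(\left(A^{2} + 0\right) - 3\right) = 3 \left(A^{2} - 3\right) = 3 \left(-3 + A^{2}\right) = -9 + 3 A^{2}$)
$u{\left(q,b \right)} = \frac{36}{5} + \frac{30}{q}$ ($u{\left(q,b \right)} = 6 \left(\frac{5}{q} + \frac{6}{5}\right) = 6 \left(\frac{6}{5} + \frac{5}{q}\right) = \frac{36}{5} + \frac{30}{q}$)
$0 \left(Z{\left(-2 \right)} + u{\left(-1,5 \cdot 2 \right)}\right) = 0 \left(\left(-9 + 3 \left(-2\right)^{2}\right) + \left(\frac{36}{5} + \frac{30}{-1}\right)\right) = 0 \left(\left(-9 + 3 \cdot 4\right) + \left(\frac{36}{5} + 30 \left(-1\right)\right)\right) = 0 \left(\left(-9 + 12\right) + \left(\frac{36}{5} - 30\right)\right) = 0 \left(3 - \frac{114}{5}\right) = 0 \left(- \frac{99}{5}\right) = 0$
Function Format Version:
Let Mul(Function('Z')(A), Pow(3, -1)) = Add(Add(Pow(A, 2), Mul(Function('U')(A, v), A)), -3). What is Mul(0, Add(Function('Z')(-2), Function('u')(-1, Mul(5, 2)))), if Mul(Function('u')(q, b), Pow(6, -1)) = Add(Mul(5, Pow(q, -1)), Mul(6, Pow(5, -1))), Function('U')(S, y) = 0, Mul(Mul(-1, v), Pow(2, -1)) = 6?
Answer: 0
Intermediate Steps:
v = -12 (v = Mul(-2, 6) = -12)
Function('Z')(A) = Add(-9, Mul(3, Pow(A, 2))) (Function('Z')(A) = Mul(3, Add(Add(Pow(A, 2), Mul(0, A)), -3)) = Mul(3, Add(Add(Pow(A, 2), 0), -3)) = Mul(3, Add(Pow(A, 2), -3)) = Mul(3, Add(-3, Pow(A, 2))) = Add(-9, Mul(3, Pow(A, 2))))
Function('u')(q, b) = Add(Rational(36, 5), Mul(30, Pow(q, -1))) (Function('u')(q, b) = Mul(6, Add(Mul(5, Pow(q, -1)), Mul(6, Pow(5, -1)))) = Mul(6, Add(Mul(5, Pow(q, -1)), Mul(6, Rational(1, 5)))) = Mul(6, Add(Mul(5, Pow(q, -1)), Rational(6, 5))) = Mul(6, Add(Rational(6, 5), Mul(5, Pow(q, -1)))) = Add(Rational(36, 5), Mul(30, Pow(q, -1))))
Mul(0, Add(Function('Z')(-2), Function('u')(-1, Mul(5, 2)))) = Mul(0, Add(Add(-9, Mul(3, Pow(-2, 2))), Add(Rational(36, 5), Mul(30, Pow(-1, -1))))) = Mul(0, Add(Add(-9, Mul(3, 4)), Add(Rational(36, 5), Mul(30, -1)))) = Mul(0, Add(Add(-9, 12), Add(Rational(36, 5), -30))) = Mul(0, Add(3, Rational(-114, 5))) = Mul(0, Rational(-99, 5)) = 0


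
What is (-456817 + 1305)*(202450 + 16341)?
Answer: -99661925992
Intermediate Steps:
(-456817 + 1305)*(202450 + 16341) = -455512*218791 = -99661925992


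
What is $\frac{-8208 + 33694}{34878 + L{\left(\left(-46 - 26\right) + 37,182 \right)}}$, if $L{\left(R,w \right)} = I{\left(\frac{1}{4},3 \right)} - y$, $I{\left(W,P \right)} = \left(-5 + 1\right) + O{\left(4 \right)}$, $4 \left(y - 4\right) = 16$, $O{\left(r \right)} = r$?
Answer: $\frac{12743}{17435} \approx 0.73089$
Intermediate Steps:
$y = 8$ ($y = 4 + \frac{1}{4} \cdot 16 = 4 + 4 = 8$)
$I{\left(W,P \right)} = 0$ ($I{\left(W,P \right)} = \left(-5 + 1\right) + 4 = -4 + 4 = 0$)
$L{\left(R,w \right)} = -8$ ($L{\left(R,w \right)} = 0 - 8 = -8$)
$\frac{-8208 + 33694}{34878 + L{\left(\left(-46 - 26\right) + 37,182 \right)}} = \frac{-8208 + 33694}{34878 - 8} = \frac{25486}{34870} = 25486 \cdot \frac{1}{34870} = \frac{12743}{17435}$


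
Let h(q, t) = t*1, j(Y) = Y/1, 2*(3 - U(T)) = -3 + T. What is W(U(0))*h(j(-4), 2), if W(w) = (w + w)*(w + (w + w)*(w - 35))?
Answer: -4860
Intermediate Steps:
U(T) = 9/2 - T/2 (U(T) = 3 - (-3 + T)/2 = 3 + (3/2 - T/2) = 9/2 - T/2)
W(w) = 2*w*(w + 2*w*(-35 + w)) (W(w) = (2*w)*(w + (2*w)*(-35 + w)) = (2*w)*(w + 2*w*(-35 + w)) = 2*w*(w + 2*w*(-35 + w)))
j(Y) = Y (j(Y) = Y*1 = Y)
h(q, t) = t
W(U(0))*h(j(-4), 2) = ((9/2 - ½*0)²*(-138 + 4*(9/2 - ½*0)))*2 = ((9/2 + 0)²*(-138 + 4*(9/2 + 0)))*2 = ((9/2)²*(-138 + 4*(9/2)))*2 = (81*(-138 + 18)/4)*2 = ((81/4)*(-120))*2 = -2430*2 = -4860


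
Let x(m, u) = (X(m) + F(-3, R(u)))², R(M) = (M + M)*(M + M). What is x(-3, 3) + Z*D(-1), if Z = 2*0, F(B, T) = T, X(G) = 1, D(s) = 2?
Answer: 1369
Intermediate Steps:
R(M) = 4*M² (R(M) = (2*M)*(2*M) = 4*M²)
Z = 0
x(m, u) = (1 + 4*u²)²
x(-3, 3) + Z*D(-1) = (1 + 4*3²)² + 0*2 = (1 + 4*9)² + 0 = (1 + 36)² + 0 = 37² + 0 = 1369 + 0 = 1369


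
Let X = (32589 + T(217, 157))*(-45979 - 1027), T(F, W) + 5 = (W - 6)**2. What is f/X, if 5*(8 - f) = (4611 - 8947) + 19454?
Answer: 7539/6508568275 ≈ 1.1583e-6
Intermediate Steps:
T(F, W) = -5 + (-6 + W)**2 (T(F, W) = -5 + (W - 6)**2 = -5 + (-6 + W)**2)
X = -2603427310 (X = (32589 + (-5 + (-6 + 157)**2))*(-45979 - 1027) = (32589 + (-5 + 151**2))*(-47006) = (32589 + (-5 + 22801))*(-47006) = (32589 + 22796)*(-47006) = 55385*(-47006) = -2603427310)
f = -15078/5 (f = 8 - ((4611 - 8947) + 19454)/5 = 8 - (-4336 + 19454)/5 = 8 - 1/5*15118 = 8 - 15118/5 = -15078/5 ≈ -3015.6)
f/X = -15078/5/(-2603427310) = -15078/5*(-1/2603427310) = 7539/6508568275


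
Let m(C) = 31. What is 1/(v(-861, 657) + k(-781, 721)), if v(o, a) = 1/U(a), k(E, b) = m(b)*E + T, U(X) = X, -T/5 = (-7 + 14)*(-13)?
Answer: -657/15607691 ≈ -4.2095e-5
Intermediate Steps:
T = 455 (T = -5*(-7 + 14)*(-13) = -35*(-13) = -5*(-91) = 455)
k(E, b) = 455 + 31*E (k(E, b) = 31*E + 455 = 455 + 31*E)
v(o, a) = 1/a
1/(v(-861, 657) + k(-781, 721)) = 1/(1/657 + (455 + 31*(-781))) = 1/(1/657 + (455 - 24211)) = 1/(1/657 - 23756) = 1/(-15607691/657) = -657/15607691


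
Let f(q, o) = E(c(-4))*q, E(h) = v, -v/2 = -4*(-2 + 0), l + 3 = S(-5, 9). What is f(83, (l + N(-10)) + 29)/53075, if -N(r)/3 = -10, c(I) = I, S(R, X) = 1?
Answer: -1328/53075 ≈ -0.025021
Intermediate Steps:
N(r) = 30 (N(r) = -3*(-10) = 30)
l = -2 (l = -3 + 1 = -2)
v = -16 (v = -(-8)*(-2 + 0) = -(-8)*(-2) = -2*8 = -16)
E(h) = -16
f(q, o) = -16*q
f(83, (l + N(-10)) + 29)/53075 = -16*83/53075 = -1328*1/53075 = -1328/53075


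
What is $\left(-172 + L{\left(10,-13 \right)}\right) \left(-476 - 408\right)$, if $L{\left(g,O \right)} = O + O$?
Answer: $175032$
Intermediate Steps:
$L{\left(g,O \right)} = 2 O$
$\left(-172 + L{\left(10,-13 \right)}\right) \left(-476 - 408\right) = \left(-172 + 2 \left(-13\right)\right) \left(-476 - 408\right) = \left(-172 - 26\right) \left(-884\right) = \left(-198\right) \left(-884\right) = 175032$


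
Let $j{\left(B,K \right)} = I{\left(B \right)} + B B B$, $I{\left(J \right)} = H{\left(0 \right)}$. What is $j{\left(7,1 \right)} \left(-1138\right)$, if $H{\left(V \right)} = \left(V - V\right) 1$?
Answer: $-390334$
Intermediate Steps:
$H{\left(V \right)} = 0$ ($H{\left(V \right)} = 0 \cdot 1 = 0$)
$I{\left(J \right)} = 0$
$j{\left(B,K \right)} = B^{3}$ ($j{\left(B,K \right)} = 0 + B B B = 0 + B^{2} B = 0 + B^{3} = B^{3}$)
$j{\left(7,1 \right)} \left(-1138\right) = 7^{3} \left(-1138\right) = 343 \left(-1138\right) = -390334$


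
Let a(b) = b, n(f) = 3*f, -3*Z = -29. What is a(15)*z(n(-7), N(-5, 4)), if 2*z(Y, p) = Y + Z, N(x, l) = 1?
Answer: -85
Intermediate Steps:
Z = 29/3 (Z = -⅓*(-29) = 29/3 ≈ 9.6667)
z(Y, p) = 29/6 + Y/2 (z(Y, p) = (Y + 29/3)/2 = (29/3 + Y)/2 = 29/6 + Y/2)
a(15)*z(n(-7), N(-5, 4)) = 15*(29/6 + (3*(-7))/2) = 15*(29/6 + (½)*(-21)) = 15*(29/6 - 21/2) = 15*(-17/3) = -85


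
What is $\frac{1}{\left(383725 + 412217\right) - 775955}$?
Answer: $\frac{1}{19987} \approx 5.0033 \cdot 10^{-5}$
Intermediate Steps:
$\frac{1}{\left(383725 + 412217\right) - 775955} = \frac{1}{795942 - 775955} = \frac{1}{19987}$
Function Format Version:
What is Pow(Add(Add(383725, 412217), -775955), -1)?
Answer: Rational(1, 19987) ≈ 5.0033e-5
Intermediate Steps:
Pow(Add(Add(383725, 412217), -775955), -1) = Pow(Add(795942, -775955), -1) = Pow(19987, -1) = Rational(1, 19987)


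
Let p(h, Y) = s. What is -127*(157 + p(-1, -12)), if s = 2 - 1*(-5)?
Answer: -20828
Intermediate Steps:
s = 7 (s = 2 + 5 = 7)
p(h, Y) = 7
-127*(157 + p(-1, -12)) = -127*(157 + 7) = -127*164 = -20828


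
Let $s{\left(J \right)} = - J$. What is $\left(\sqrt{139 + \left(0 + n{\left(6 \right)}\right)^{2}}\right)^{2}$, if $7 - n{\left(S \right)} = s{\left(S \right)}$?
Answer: $308$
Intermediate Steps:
$n{\left(S \right)} = 7 + S$ ($n{\left(S \right)} = 7 - - S = 7 + S$)
$\left(\sqrt{139 + \left(0 + n{\left(6 \right)}\right)^{2}}\right)^{2} = \left(\sqrt{139 + \left(0 + \left(7 + 6\right)\right)^{2}}\right)^{2} = \left(\sqrt{139 + \left(0 + 13\right)^{2}}\right)^{2} = \left(\sqrt{139 + 13^{2}}\right)^{2} = \left(\sqrt{139 + 169}\right)^{2} = \left(\sqrt{308}\right)^{2} = \left(2 \sqrt{77}\right)^{2} = 308$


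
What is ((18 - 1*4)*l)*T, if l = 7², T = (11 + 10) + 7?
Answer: 19208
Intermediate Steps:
T = 28 (T = 21 + 7 = 28)
l = 49
((18 - 1*4)*l)*T = ((18 - 1*4)*49)*28 = ((18 - 4)*49)*28 = (14*49)*28 = 686*28 = 19208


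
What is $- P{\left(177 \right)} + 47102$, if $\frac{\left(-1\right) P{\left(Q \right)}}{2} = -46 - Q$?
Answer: $46656$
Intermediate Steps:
$P{\left(Q \right)} = 92 + 2 Q$ ($P{\left(Q \right)} = - 2 \left(-46 - Q\right) = 92 + 2 Q$)
$- P{\left(177 \right)} + 47102 = - (92 + 2 \cdot 177) + 47102 = - (92 + 354) + 47102 = \left(-1\right) 446 + 47102 = -446 + 47102 = 46656$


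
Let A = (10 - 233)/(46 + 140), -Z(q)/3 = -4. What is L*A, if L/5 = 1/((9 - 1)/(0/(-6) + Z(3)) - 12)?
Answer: 1115/2108 ≈ 0.52894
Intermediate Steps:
Z(q) = 12 (Z(q) = -3*(-4) = 12)
A = -223/186 ≈ -1.1989
L = -15/34 (L = 5/((9 - 1)/(0/(-6) + 12) - 12) = 5/(8/(0*(-⅙) + 12) - 12) = 5/(8/(0 + 12) - 12) = 5/(8/12 - 12) = 5/(8*(1/12) - 12) = 5/(⅔ - 12) = 5/(-34/3) = 5*(-3/34) = -15/34 ≈ -0.44118)
L*A = -15/34*(-223/186) = 1115/2108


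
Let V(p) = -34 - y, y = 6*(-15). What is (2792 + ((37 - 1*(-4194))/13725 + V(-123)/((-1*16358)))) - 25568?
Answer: -2556726086351/112256775 ≈ -22776.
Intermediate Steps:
y = -90
V(p) = 56 (V(p) = -34 - 1*(-90) = -34 + 90 = 56)
(2792 + ((37 - 1*(-4194))/13725 + V(-123)/((-1*16358)))) - 25568 = (2792 + ((37 - 1*(-4194))/13725 + 56/((-1*16358)))) - 25568 = (2792 + ((37 + 4194)*(1/13725) + 56/(-16358))) - 25568 = (2792 + (4231*(1/13725) + 56*(-1/16358))) - 25568 = (2792 + (4231/13725 - 28/8179)) - 25568 = (2792 + 34221049/112256775) - 25568 = 313455136849/112256775 - 25568 = -2556726086351/112256775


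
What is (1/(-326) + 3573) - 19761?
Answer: -5277289/326 ≈ -16188.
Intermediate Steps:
(1/(-326) + 3573) - 19761 = (-1/326 + 3573) - 19761 = 1164797/326 - 19761 = -5277289/326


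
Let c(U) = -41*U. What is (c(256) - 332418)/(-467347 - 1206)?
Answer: 342914/468553 ≈ 0.73186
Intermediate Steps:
(c(256) - 332418)/(-467347 - 1206) = (-41*256 - 332418)/(-467347 - 1206) = (-10496 - 332418)/(-468553) = -342914*(-1/468553) = 342914/468553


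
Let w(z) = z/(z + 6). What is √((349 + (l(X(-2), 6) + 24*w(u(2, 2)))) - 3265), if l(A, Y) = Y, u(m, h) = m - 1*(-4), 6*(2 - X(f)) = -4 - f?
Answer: 3*I*√322 ≈ 53.833*I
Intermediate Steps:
X(f) = 8/3 + f/6 (X(f) = 2 - (-4 - f)/6 = 2 + (⅔ + f/6) = 8/3 + f/6)
u(m, h) = 4 + m (u(m, h) = m + 4 = 4 + m)
w(z) = z/(6 + z)
√((349 + (l(X(-2), 6) + 24*w(u(2, 2)))) - 3265) = √((349 + (6 + 24*((4 + 2)/(6 + (4 + 2))))) - 3265) = √((349 + (6 + 24*(6/(6 + 6)))) - 3265) = √((349 + (6 + 24*(6/12))) - 3265) = √((349 + (6 + 24*(6*(1/12)))) - 3265) = √((349 + (6 + 24*(½))) - 3265) = √((349 + (6 + 12)) - 3265) = √((349 + 18) - 3265) = √(367 - 3265) = √(-2898) = 3*I*√322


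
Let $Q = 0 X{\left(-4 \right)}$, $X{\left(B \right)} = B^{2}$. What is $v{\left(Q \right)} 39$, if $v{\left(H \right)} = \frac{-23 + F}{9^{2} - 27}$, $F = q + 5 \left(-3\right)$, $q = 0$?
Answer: $- \frac{247}{9} \approx -27.444$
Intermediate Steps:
$F = -15$ ($F = 0 + 5 \left(-3\right) = 0 - 15 = -15$)
$Q = 0$ ($Q = 0 \left(-4\right)^{2} = 0 \cdot 16 = 0$)
$v{\left(H \right)} = - \frac{19}{27}$ ($v{\left(H \right)} = \frac{-23 - 15}{9^{2} - 27} = - \frac{38}{81 - 27} = - \frac{38}{54} = \left(-38\right) \frac{1}{54} = - \frac{19}{27}$)
$v{\left(Q \right)} 39 = \left(- \frac{19}{27}\right) 39 = - \frac{247}{9}$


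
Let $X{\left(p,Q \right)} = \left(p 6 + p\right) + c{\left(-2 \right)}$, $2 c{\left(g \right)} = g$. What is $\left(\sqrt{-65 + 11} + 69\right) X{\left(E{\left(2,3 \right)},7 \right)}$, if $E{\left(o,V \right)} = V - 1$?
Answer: $897 + 39 i \sqrt{6} \approx 897.0 + 95.53 i$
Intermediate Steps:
$E{\left(o,V \right)} = -1 + V$
$c{\left(g \right)} = \frac{g}{2}$
$X{\left(p,Q \right)} = -1 + 7 p$ ($X{\left(p,Q \right)} = \left(p 6 + p\right) + \frac{1}{2} \left(-2\right) = \left(6 p + p\right) - 1 = 7 p - 1 = -1 + 7 p$)
$\left(\sqrt{-65 + 11} + 69\right) X{\left(E{\left(2,3 \right)},7 \right)} = \left(\sqrt{-65 + 11} + 69\right) \left(-1 + 7 \left(-1 + 3\right)\right) = \left(\sqrt{-54} + 69\right) \left(-1 + 7 \cdot 2\right) = \left(3 i \sqrt{6} + 69\right) \left(-1 + 14\right) = \left(69 + 3 i \sqrt{6}\right) 13 = 897 + 39 i \sqrt{6}$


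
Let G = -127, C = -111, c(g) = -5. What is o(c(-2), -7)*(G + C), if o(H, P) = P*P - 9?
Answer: -9520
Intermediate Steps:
o(H, P) = -9 + P² (o(H, P) = P² - 9 = -9 + P²)
o(c(-2), -7)*(G + C) = (-9 + (-7)²)*(-127 - 111) = (-9 + 49)*(-238) = 40*(-238) = -9520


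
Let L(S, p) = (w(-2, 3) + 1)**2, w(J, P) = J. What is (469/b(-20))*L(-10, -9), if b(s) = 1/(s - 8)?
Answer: -13132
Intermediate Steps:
L(S, p) = 1 (L(S, p) = (-2 + 1)**2 = (-1)**2 = 1)
b(s) = 1/(-8 + s)
(469/b(-20))*L(-10, -9) = (469/(1/(-8 - 20)))*1 = (469/(1/(-28)))*1 = (469/(-1/28))*1 = (469*(-28))*1 = -13132*1 = -13132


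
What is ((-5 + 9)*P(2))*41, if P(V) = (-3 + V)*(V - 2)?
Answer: 0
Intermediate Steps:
P(V) = (-3 + V)*(-2 + V)
((-5 + 9)*P(2))*41 = ((-5 + 9)*(6 + 2² - 5*2))*41 = (4*(6 + 4 - 10))*41 = (4*0)*41 = 0*41 = 0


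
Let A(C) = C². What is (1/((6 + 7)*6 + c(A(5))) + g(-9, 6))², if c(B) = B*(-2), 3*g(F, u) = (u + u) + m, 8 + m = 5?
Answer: 7225/784 ≈ 9.2156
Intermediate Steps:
m = -3 (m = -8 + 5 = -3)
g(F, u) = -1 + 2*u/3 (g(F, u) = ((u + u) - 3)/3 = (2*u - 3)/3 = (-3 + 2*u)/3 = -1 + 2*u/3)
c(B) = -2*B
(1/((6 + 7)*6 + c(A(5))) + g(-9, 6))² = (1/((6 + 7)*6 - 2*5²) + (-1 + (⅔)*6))² = (1/(13*6 - 2*25) + (-1 + 4))² = (1/(78 - 50) + 3)² = (1/28 + 3)² = (85/28)² = 7225/784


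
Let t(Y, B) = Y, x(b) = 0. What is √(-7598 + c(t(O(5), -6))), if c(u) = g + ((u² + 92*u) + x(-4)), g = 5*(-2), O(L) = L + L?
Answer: 6*I*√183 ≈ 81.167*I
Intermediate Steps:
O(L) = 2*L
g = -10
c(u) = -10 + u² + 92*u (c(u) = -10 + ((u² + 92*u) + 0) = -10 + (u² + 92*u) = -10 + u² + 92*u)
√(-7598 + c(t(O(5), -6))) = √(-7598 + (-10 + (2*5)² + 92*(2*5))) = √(-7598 + (-10 + 10² + 92*10)) = √(-7598 + (-10 + 100 + 920)) = √(-7598 + 1010) = √(-6588) = 6*I*√183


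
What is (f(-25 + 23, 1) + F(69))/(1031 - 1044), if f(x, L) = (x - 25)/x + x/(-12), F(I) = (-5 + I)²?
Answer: -12329/39 ≈ -316.13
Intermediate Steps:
f(x, L) = -x/12 + (-25 + x)/x (f(x, L) = (-25 + x)/x + x*(-1/12) = (-25 + x)/x - x/12 = -x/12 + (-25 + x)/x)
(f(-25 + 23, 1) + F(69))/(1031 - 1044) = ((1 - 25/(-25 + 23) - (-25 + 23)/12) + (-5 + 69)²)/(1031 - 1044) = ((1 - 25/(-2) - 1/12*(-2)) + 64²)/(-13) = ((1 - 25*(-½) + ⅙) + 4096)*(-1/13) = ((1 + 25/2 + ⅙) + 4096)*(-1/13) = (41/3 + 4096)*(-1/13) = (12329/3)*(-1/13) = -12329/39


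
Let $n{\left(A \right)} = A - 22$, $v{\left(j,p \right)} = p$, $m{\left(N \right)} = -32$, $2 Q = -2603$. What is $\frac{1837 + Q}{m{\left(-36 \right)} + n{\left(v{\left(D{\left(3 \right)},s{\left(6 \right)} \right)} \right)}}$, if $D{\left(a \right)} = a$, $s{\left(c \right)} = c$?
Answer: $- \frac{357}{32} \approx -11.156$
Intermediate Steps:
$Q = - \frac{2603}{2}$ ($Q = \frac{1}{2} \left(-2603\right) = - \frac{2603}{2} \approx -1301.5$)
$n{\left(A \right)} = -22 + A$
$\frac{1837 + Q}{m{\left(-36 \right)} + n{\left(v{\left(D{\left(3 \right)},s{\left(6 \right)} \right)} \right)}} = \frac{1837 - \frac{2603}{2}}{-32 + \left(-22 + 6\right)} = \frac{1071}{2 \left(-32 - 16\right)} = \frac{1071}{2 \left(-48\right)} = \frac{1071}{2} \left(- \frac{1}{48}\right) = - \frac{357}{32}$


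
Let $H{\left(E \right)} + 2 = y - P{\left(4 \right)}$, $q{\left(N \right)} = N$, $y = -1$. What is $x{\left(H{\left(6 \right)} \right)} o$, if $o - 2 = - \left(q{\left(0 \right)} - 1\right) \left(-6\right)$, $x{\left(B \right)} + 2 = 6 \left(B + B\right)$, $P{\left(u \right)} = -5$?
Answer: $-88$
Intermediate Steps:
$H{\left(E \right)} = 2$ ($H{\left(E \right)} = -2 - -4 = -2 + \left(-1 + 5\right) = -2 + 4 = 2$)
$x{\left(B \right)} = -2 + 12 B$ ($x{\left(B \right)} = -2 + 6 \left(B + B\right) = -2 + 6 \cdot 2 B = -2 + 12 B$)
$o = -4$ ($o = 2 - \left(0 - 1\right) \left(-6\right) = 2 - \left(-1\right) \left(-6\right) = 2 - 6 = -4$)
$x{\left(H{\left(6 \right)} \right)} o = \left(-2 + 12 \cdot 2\right) \left(-4\right) = \left(-2 + 24\right) \left(-4\right) = 22 \left(-4\right) = -88$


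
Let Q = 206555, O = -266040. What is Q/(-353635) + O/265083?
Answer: -9922351631/6249508447 ≈ -1.5877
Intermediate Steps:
Q/(-353635) + O/265083 = 206555/(-353635) - 266040/265083 = 206555*(-1/353635) - 266040*1/265083 = -41311/70727 - 88680/88361 = -9922351631/6249508447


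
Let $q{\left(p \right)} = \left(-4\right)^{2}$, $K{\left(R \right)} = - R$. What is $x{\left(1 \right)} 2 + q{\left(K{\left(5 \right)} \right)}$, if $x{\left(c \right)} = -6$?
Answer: $4$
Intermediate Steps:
$q{\left(p \right)} = 16$
$x{\left(1 \right)} 2 + q{\left(K{\left(5 \right)} \right)} = \left(-6\right) 2 + 16 = -12 + 16 = 4$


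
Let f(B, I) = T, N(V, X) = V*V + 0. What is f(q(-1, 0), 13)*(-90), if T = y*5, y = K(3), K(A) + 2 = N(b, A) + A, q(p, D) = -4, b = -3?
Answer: -4500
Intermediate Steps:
N(V, X) = V² (N(V, X) = V² + 0 = V²)
K(A) = 7 + A (K(A) = -2 + ((-3)² + A) = -2 + (9 + A) = 7 + A)
y = 10 (y = 7 + 3 = 10)
T = 50 (T = 10*5 = 50)
f(B, I) = 50
f(q(-1, 0), 13)*(-90) = 50*(-90) = -4500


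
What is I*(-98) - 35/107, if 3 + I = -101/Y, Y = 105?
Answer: 622643/1605 ≈ 387.94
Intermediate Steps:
I = -416/105 (I = -3 - 101/105 = -416/105 ≈ -3.9619)
I*(-98) - 35/107 = -416/105*(-98) - 35/107 = 5824/15 - 35*1/107 = 5824/15 - 35/107 = 622643/1605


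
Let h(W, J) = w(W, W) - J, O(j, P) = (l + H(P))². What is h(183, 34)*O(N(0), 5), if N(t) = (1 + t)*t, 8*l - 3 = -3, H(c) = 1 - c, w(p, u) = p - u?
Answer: -544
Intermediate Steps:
l = 0 (l = 3/8 + (⅛)*(-3) = 3/8 - 3/8 = 0)
N(t) = t*(1 + t)
O(j, P) = (1 - P)² (O(j, P) = (0 + (1 - P))² = (1 - P)²)
h(W, J) = -J (h(W, J) = (W - W) - J = 0 - J = -J)
h(183, 34)*O(N(0), 5) = (-1*34)*(-1 + 5)² = -34*4² = -34*16 = -544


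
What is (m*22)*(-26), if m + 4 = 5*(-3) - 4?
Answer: 13156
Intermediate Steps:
m = -23 (m = -4 + (5*(-3) - 4) = -4 + (-15 - 4) = -4 - 19 = -23)
(m*22)*(-26) = -23*22*(-26) = -506*(-26) = 13156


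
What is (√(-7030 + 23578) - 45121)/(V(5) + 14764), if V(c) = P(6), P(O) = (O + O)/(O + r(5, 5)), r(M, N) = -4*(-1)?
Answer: -225605/73826 + 5*√4137/36913 ≈ -3.0472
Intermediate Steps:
r(M, N) = 4
P(O) = 2*O/(4 + O) (P(O) = (O + O)/(O + 4) = (2*O)/(4 + O) = 2*O/(4 + O))
V(c) = 6/5 (V(c) = 2*6/(4 + 6) = 2*6/10 = 2*6*(⅒) = 6/5)
(√(-7030 + 23578) - 45121)/(V(5) + 14764) = (√(-7030 + 23578) - 45121)/(6/5 + 14764) = (√16548 - 45121)/(73826/5) = (2*√4137 - 45121)*(5/73826) = (-45121 + 2*√4137)*(5/73826) = -225605/73826 + 5*√4137/36913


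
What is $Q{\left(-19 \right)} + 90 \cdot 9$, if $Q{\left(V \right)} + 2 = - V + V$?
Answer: $808$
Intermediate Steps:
$Q{\left(V \right)} = -2$ ($Q{\left(V \right)} = -2 + \left(- V + V\right) = -2 + 0 = -2$)
$Q{\left(-19 \right)} + 90 \cdot 9 = -2 + 90 \cdot 9 = -2 + 810 = 808$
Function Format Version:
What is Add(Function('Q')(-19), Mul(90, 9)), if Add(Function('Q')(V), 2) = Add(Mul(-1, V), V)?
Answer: 808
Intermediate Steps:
Function('Q')(V) = -2 (Function('Q')(V) = Add(-2, Add(Mul(-1, V), V)) = Add(-2, 0) = -2)
Add(Function('Q')(-19), Mul(90, 9)) = Add(-2, Mul(90, 9)) = Add(-2, 810) = 808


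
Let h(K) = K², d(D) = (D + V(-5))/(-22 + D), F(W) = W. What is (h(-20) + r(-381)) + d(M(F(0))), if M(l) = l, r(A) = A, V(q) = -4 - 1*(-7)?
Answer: 415/22 ≈ 18.864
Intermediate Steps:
V(q) = 3 (V(q) = -4 + 7 = 3)
d(D) = (3 + D)/(-22 + D) (d(D) = (D + 3)/(-22 + D) = (3 + D)/(-22 + D))
(h(-20) + r(-381)) + d(M(F(0))) = ((-20)² - 381) + (3 + 0)/(-22 + 0) = (400 - 381) + 3/(-22) = 19 - 1/22*3 = 19 - 3/22 = 415/22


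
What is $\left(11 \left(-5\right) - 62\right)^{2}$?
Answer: $13689$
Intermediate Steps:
$\left(11 \left(-5\right) - 62\right)^{2} = \left(-55 - 62\right)^{2} = \left(-117\right)^{2} = 13689$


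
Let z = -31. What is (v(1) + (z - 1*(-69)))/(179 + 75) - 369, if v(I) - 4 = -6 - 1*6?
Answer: -46848/127 ≈ -368.88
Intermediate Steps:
v(I) = -8 (v(I) = 4 + (-6 - 1*6) = 4 + (-6 - 6) = 4 - 12 = -8)
(v(1) + (z - 1*(-69)))/(179 + 75) - 369 = (-8 + (-31 - 1*(-69)))/(179 + 75) - 369 = (-8 + (-31 + 69))/254 - 369 = (-8 + 38)*(1/254) - 369 = 30*(1/254) - 369 = 15/127 - 369 = -46848/127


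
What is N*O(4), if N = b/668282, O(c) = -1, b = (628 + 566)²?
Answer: -712818/334141 ≈ -2.1333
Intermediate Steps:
b = 1425636 (b = 1194² = 1425636)
N = 712818/334141 (N = 1425636/668282 = 1425636*(1/668282) = 712818/334141 ≈ 2.1333)
N*O(4) = (712818/334141)*(-1) = -712818/334141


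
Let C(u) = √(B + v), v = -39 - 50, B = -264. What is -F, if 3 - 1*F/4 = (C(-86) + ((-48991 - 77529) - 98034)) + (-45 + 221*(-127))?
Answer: -1010676 + 4*I*√353 ≈ -1.0107e+6 + 75.153*I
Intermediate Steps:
v = -89
C(u) = I*√353 (C(u) = √(-264 - 89) = √(-353) = I*√353)
F = 1010676 - 4*I*√353 (F = 12 - 4*((I*√353 + ((-48991 - 77529) - 98034)) + (-45 + 221*(-127))) = 12 - 4*((I*√353 + (-126520 - 98034)) + (-45 - 28067)) = 12 - 4*((I*√353 - 224554) - 28112) = 12 - 4*((-224554 + I*√353) - 28112) = 12 - 4*(-252666 + I*√353) = 12 + (1010664 - 4*I*√353) = 1010676 - 4*I*√353 ≈ 1.0107e+6 - 75.153*I)
-F = -(1010676 - 4*I*√353) = -1010676 + 4*I*√353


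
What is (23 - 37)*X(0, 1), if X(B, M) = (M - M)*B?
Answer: 0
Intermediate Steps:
X(B, M) = 0 (X(B, M) = 0*B = 0)
(23 - 37)*X(0, 1) = (23 - 37)*0 = -14*0 = 0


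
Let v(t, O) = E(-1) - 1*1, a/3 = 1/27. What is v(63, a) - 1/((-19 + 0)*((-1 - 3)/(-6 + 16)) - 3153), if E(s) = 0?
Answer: -15722/15727 ≈ -0.99968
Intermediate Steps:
a = ⅑ (a = 3/27 = 3*(1/27) = ⅑ ≈ 0.11111)
v(t, O) = -1 (v(t, O) = 0 - 1*1 = 0 - 1 = -1)
v(63, a) - 1/((-19 + 0)*((-1 - 3)/(-6 + 16)) - 3153) = -1 - 1/((-19 + 0)*((-1 - 3)/(-6 + 16)) - 3153) = -1 - 1/(-(-76)/10 - 3153) = -1 - 1/(-19*(-⅖) - 3153) = -1 - 1/(38/5 - 3153) = -1 - 1/(-15727/5) = -1 - 1*(-5/15727) = -1 + 5/15727 = -15722/15727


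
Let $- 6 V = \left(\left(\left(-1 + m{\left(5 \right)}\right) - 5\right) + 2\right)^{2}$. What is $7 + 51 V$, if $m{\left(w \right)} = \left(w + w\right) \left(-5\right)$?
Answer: $-24779$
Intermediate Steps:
$m{\left(w \right)} = - 10 w$ ($m{\left(w \right)} = 2 w \left(-5\right) = - 10 w$)
$V = -486$ ($V = - \frac{\left(\left(\left(-1 - 50\right) - 5\right) + 2\right)^{2}}{6} = - \frac{\left(\left(-51 - 5\right) + 2\right)^{2}}{6} = - \frac{\left(-56 + 2\right)^{2}}{6} = - \frac{\left(-54\right)^{2}}{6} = \left(- \frac{1}{6}\right) 2916 = -486$)
$7 + 51 V = 7 + 51 \left(-486\right) = 7 - 24786 = -24779$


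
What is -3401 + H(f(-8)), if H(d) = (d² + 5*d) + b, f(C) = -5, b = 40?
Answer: -3361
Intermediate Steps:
H(d) = 40 + d² + 5*d (H(d) = (d² + 5*d) + 40 = 40 + d² + 5*d)
-3401 + H(f(-8)) = -3401 + (40 + (-5)² + 5*(-5)) = -3401 + (40 + 25 - 25) = -3401 + 40 = -3361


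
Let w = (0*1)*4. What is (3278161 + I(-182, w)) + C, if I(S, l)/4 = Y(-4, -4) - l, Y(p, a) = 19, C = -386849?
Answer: 2891388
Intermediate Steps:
w = 0 (w = 0*4 = 0)
I(S, l) = 76 - 4*l (I(S, l) = 4*(19 - l) = 76 - 4*l)
(3278161 + I(-182, w)) + C = (3278161 + (76 - 4*0)) - 386849 = (3278161 + (76 + 0)) - 386849 = (3278161 + 76) - 386849 = 3278237 - 386849 = 2891388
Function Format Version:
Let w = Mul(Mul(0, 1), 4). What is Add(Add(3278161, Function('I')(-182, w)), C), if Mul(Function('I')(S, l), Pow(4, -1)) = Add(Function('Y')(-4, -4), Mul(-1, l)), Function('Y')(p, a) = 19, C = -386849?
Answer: 2891388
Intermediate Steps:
w = 0 (w = Mul(0, 4) = 0)
Function('I')(S, l) = Add(76, Mul(-4, l)) (Function('I')(S, l) = Mul(4, Add(19, Mul(-1, l))) = Add(76, Mul(-4, l)))
Add(Add(3278161, Function('I')(-182, w)), C) = Add(Add(3278161, Add(76, Mul(-4, 0))), -386849) = Add(Add(3278161, Add(76, 0)), -386849) = Add(Add(3278161, 76), -386849) = Add(3278237, -386849) = 2891388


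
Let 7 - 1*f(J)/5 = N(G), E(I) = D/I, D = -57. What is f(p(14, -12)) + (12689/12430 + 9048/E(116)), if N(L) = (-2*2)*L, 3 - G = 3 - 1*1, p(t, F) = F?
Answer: -4335479639/236170 ≈ -18357.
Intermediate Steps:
E(I) = -57/I
G = 1 (G = 3 - (3 - 1*1) = 3 - (3 - 1) = 3 - 1*2 = 3 - 2 = 1)
N(L) = -4*L
f(J) = 55 (f(J) = 35 - (-20) = 35 - 5*(-4) = 35 + 20 = 55)
f(p(14, -12)) + (12689/12430 + 9048/E(116)) = 55 + (12689/12430 + 9048/((-57/116))) = 55 + (12689*(1/12430) + 9048/((-57*1/116))) = 55 + (12689/12430 + 9048/(-57/116)) = 55 + (12689/12430 + 9048*(-116/57)) = 55 + (12689/12430 - 349856/19) = 55 - 4348468989/236170 = -4335479639/236170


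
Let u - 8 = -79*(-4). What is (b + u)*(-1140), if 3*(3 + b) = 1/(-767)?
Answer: -280675600/767 ≈ -3.6594e+5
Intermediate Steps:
u = 324 (u = 8 - 79*(-4) = 8 + 316 = 324)
b = -6904/2301 (b = -3 + (1/3)/(-767) = -3 + (1/3)*(-1/767) = -3 - 1/2301 = -6904/2301 ≈ -3.0004)
(b + u)*(-1140) = (-6904/2301 + 324)*(-1140) = (738620/2301)*(-1140) = -280675600/767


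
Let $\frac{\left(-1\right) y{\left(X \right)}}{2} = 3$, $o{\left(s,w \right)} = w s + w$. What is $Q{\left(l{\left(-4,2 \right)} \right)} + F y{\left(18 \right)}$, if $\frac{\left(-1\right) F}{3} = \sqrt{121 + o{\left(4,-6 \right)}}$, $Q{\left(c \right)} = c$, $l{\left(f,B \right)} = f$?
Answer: $-4 + 18 \sqrt{91} \approx 167.71$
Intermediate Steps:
$o{\left(s,w \right)} = w + s w$ ($o{\left(s,w \right)} = s w + w = w + s w$)
$y{\left(X \right)} = -6$ ($y{\left(X \right)} = \left(-2\right) 3 = -6$)
$F = - 3 \sqrt{91}$ ($F = - 3 \sqrt{121 - 6 \left(1 + 4\right)} = - 3 \sqrt{121 - 30} = - 3 \sqrt{91} \approx -28.618$)
$Q{\left(l{\left(-4,2 \right)} \right)} + F y{\left(18 \right)} = -4 + - 3 \sqrt{91} \left(-6\right) = -4 + 18 \sqrt{91}$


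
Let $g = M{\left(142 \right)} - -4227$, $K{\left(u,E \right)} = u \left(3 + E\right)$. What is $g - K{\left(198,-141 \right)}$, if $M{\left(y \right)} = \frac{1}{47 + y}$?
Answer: $\frac{5963140}{189} \approx 31551.0$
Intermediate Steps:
$g = \frac{798904}{189}$ ($g = \frac{1}{47 + 142} - -4227 = \frac{1}{189} + 4227 = \frac{798904}{189} \approx 4227.0$)
$g - K{\left(198,-141 \right)} = \frac{798904}{189} - 198 \left(3 - 141\right) = \frac{798904}{189} - 198 \left(-138\right) = \frac{798904}{189} - -27324 = \frac{798904}{189} + 27324 = \frac{5963140}{189}$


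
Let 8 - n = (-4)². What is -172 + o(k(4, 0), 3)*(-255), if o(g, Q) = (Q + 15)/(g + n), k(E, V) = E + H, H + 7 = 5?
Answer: 593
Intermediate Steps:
H = -2 (H = -7 + 5 = -2)
n = -8 (n = 8 - 1*(-4)² = 8 - 1*16 = 8 - 16 = -8)
k(E, V) = -2 + E (k(E, V) = E - 2 = -2 + E)
o(g, Q) = (15 + Q)/(-8 + g) (o(g, Q) = (Q + 15)/(g - 8) = (15 + Q)/(-8 + g))
-172 + o(k(4, 0), 3)*(-255) = -172 + ((15 + 3)/(-8 + (-2 + 4)))*(-255) = -172 + (18/(-8 + 2))*(-255) = -172 + (18/(-6))*(-255) = -172 - ⅙*18*(-255) = -172 - 3*(-255) = -172 + 765 = 593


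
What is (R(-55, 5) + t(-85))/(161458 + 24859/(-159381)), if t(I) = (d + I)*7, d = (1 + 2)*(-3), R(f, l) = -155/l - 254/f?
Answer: -5999260221/1415332195145 ≈ -0.0042388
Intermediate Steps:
R(f, l) = -254/f - 155/l
d = -9 (d = 3*(-3) = -9)
t(I) = -63 + 7*I (t(I) = (-9 + I)*7 = -63 + 7*I)
(R(-55, 5) + t(-85))/(161458 + 24859/(-159381)) = ((-254/(-55) - 155/5) + (-63 + 7*(-85)))/(161458 + 24859/(-159381)) = ((-254*(-1/55) - 155*⅕) + (-63 - 595))/(161458 + 24859*(-1/159381)) = ((254/55 - 31) - 658)/(161458 - 24859/159381) = (-1451/55 - 658)/(25733312639/159381) = -37641/55*159381/25733312639 = -5999260221/1415332195145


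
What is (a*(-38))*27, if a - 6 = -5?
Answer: -1026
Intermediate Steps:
a = 1 (a = 6 - 5 = 1)
(a*(-38))*27 = (1*(-38))*27 = -38*27 = -1026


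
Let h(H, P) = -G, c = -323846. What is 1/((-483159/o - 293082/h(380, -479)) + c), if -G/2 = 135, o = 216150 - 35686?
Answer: -8120880/2638751371643 ≈ -3.0775e-6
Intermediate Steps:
o = 180464
G = -270 (G = -2*135 = -270)
h(H, P) = 270 (h(H, P) = -1*(-270) = 270)
1/((-483159/o - 293082/h(380, -479)) + c) = 1/((-483159/180464 - 293082/270) - 323846) = 1/((-483159*1/180464 - 293082*1/270) - 323846) = 1/((-483159/180464 - 48847/45) - 323846) = 1/(-8836867163/8120880 - 323846) = 1/(-2638751371643/8120880) = -8120880/2638751371643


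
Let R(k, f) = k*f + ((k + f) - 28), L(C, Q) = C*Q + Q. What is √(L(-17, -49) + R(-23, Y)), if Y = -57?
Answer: √1987 ≈ 44.576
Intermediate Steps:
L(C, Q) = Q + C*Q
R(k, f) = -28 + f + k + f*k (R(k, f) = f*k + ((f + k) - 28) = f*k + (-28 + f + k) = -28 + f + k + f*k)
√(L(-17, -49) + R(-23, Y)) = √(-49*(1 - 17) + (-28 - 57 - 23 - 57*(-23))) = √(-49*(-16) + (-28 - 57 - 23 + 1311)) = √(784 + 1203) = √1987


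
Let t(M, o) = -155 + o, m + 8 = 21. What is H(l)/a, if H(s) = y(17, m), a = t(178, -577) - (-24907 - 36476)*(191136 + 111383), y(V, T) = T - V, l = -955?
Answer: -4/18569523045 ≈ -2.1541e-10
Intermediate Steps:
m = 13 (m = -8 + 21 = 13)
a = 18569523045 (a = (-155 - 577) - (-24907 - 36476)*(191136 + 111383) = -732 - (-61383)*302519 = -732 - 1*(-18569523777) = -732 + 18569523777 = 18569523045)
H(s) = -4 (H(s) = 13 - 1*17 = 13 - 17 = -4)
H(l)/a = -4/18569523045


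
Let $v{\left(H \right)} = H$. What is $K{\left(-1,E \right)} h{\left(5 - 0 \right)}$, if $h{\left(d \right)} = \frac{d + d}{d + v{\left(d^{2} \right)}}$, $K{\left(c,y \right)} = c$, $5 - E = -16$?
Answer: $- \frac{1}{3} \approx -0.33333$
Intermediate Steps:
$E = 21$ ($E = 5 - -16 = 5 + 16 = 21$)
$h{\left(d \right)} = \frac{2 d}{d + d^{2}}$ ($h{\left(d \right)} = \frac{d + d}{d + d^{2}} = \frac{2 d}{d + d^{2}}$)
$K{\left(-1,E \right)} h{\left(5 - 0 \right)} = - \frac{2}{1 + \left(5 - 0\right)} = - \frac{2}{1 + \left(5 + 0\right)} = - \frac{2}{1 + 5} = - \frac{2}{6} = \left(-1\right) \frac{1}{3} = - \frac{1}{3}$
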